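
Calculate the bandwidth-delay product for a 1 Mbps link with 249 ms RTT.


BDP = bandwidth * RTT
= 1 Mbps * 249 ms
= 1 * 1e6 * 249 / 1000 bits
= 249000 bits
= 31125 bytes
= 30.3955 KB
BDP = 249000 bits (31125 bytes)


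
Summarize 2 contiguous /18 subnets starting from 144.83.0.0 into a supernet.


Original prefix: /18
Number of subnets: 2 = 2^1
New prefix = 18 - 1 = 17
Supernet: 144.83.0.0/17


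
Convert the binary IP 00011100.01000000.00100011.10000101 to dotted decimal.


00011100 = 28
01000000 = 64
00100011 = 35
10000101 = 133
IP: 28.64.35.133


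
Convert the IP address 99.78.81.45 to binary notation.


99 = 01100011
78 = 01001110
81 = 01010001
45 = 00101101
Binary: 01100011.01001110.01010001.00101101


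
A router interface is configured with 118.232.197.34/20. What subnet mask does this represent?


/20 means 20 network bits, 12 host bits
Binary: 11111111111111111111000000000000
Mask: 255.255.240.0


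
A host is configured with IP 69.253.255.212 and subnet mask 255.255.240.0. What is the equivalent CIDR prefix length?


Binary: 11111111.11111111.11110000.00000000
Count leading 1s
Prefix: /20


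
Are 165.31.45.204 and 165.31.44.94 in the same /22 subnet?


Mask: 255.255.252.0
165.31.45.204 AND mask = 165.31.44.0
165.31.44.94 AND mask = 165.31.44.0
Yes, same subnet (165.31.44.0)


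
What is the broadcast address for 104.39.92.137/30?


Network: 104.39.92.136/30
Host bits = 2
Set all host bits to 1:
Broadcast: 104.39.92.139


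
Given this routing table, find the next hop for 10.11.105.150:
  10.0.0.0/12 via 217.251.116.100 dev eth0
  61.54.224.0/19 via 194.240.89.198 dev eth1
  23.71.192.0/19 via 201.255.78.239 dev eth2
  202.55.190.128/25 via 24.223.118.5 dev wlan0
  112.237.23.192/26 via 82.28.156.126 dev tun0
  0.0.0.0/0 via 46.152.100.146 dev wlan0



Longest prefix match for 10.11.105.150:
  /12 10.0.0.0: MATCH
  /19 61.54.224.0: no
  /19 23.71.192.0: no
  /25 202.55.190.128: no
  /26 112.237.23.192: no
  /0 0.0.0.0: MATCH
Selected: next-hop 217.251.116.100 via eth0 (matched /12)


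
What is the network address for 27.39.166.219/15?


IP:   00011011.00100111.10100110.11011011
Mask: 11111111.11111110.00000000.00000000
AND operation:
Net:  00011011.00100110.00000000.00000000
Network: 27.38.0.0/15


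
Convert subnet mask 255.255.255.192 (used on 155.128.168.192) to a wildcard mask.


Subnet mask: 255.255.255.192
Wildcard = 255.255.255.255 - subnet mask
255 - 255 = 0
255 - 255 = 0
255 - 255 = 0
255 - 192 = 63
Wildcard: 0.0.0.63


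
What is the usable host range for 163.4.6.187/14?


Network: 163.4.0.0
Broadcast: 163.7.255.255
First usable = network + 1
Last usable = broadcast - 1
Range: 163.4.0.1 to 163.7.255.254


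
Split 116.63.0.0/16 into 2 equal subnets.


New prefix = 16 + 1 = 17
Each subnet has 32768 addresses
  116.63.0.0/17
  116.63.128.0/17
Subnets: 116.63.0.0/17, 116.63.128.0/17


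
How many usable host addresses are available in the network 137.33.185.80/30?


Host bits = 32 - 30 = 2
Total addresses = 2^2 = 4
Usable = total - 2 (network and broadcast)
Usable hosts: 2


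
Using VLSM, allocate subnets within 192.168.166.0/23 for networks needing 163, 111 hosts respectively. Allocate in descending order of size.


163 hosts -> /24 (254 usable): 192.168.166.0/24
111 hosts -> /25 (126 usable): 192.168.167.0/25
Allocation: 192.168.166.0/24 (163 hosts, 254 usable); 192.168.167.0/25 (111 hosts, 126 usable)


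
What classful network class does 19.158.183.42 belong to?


First octet: 19
Binary: 00010011
0xxxxxxx -> Class A (1-126)
Class A, default mask 255.0.0.0 (/8)


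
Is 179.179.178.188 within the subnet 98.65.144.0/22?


Subnet network: 98.65.144.0
Test IP AND mask: 179.179.176.0
No, 179.179.178.188 is not in 98.65.144.0/22


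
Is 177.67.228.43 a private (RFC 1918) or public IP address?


RFC 1918 private ranges:
  10.0.0.0/8 (10.0.0.0 - 10.255.255.255)
  172.16.0.0/12 (172.16.0.0 - 172.31.255.255)
  192.168.0.0/16 (192.168.0.0 - 192.168.255.255)
Public (not in any RFC 1918 range)


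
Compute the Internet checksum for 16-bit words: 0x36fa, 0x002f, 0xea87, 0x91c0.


Sum all words (with carry folding):
+ 0x36fa = 0x36fa
+ 0x002f = 0x3729
+ 0xea87 = 0x21b1
+ 0x91c0 = 0xb371
One's complement: ~0xb371
Checksum = 0x4c8e


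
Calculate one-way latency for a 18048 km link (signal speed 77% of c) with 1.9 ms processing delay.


Speed = 0.77 * 3e5 km/s = 231000 km/s
Propagation delay = 18048 / 231000 = 0.0781 s = 78.1299 ms
Processing delay = 1.9 ms
Total one-way latency = 80.0299 ms


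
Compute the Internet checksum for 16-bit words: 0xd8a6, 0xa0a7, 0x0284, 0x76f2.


Sum all words (with carry folding):
+ 0xd8a6 = 0xd8a6
+ 0xa0a7 = 0x794e
+ 0x0284 = 0x7bd2
+ 0x76f2 = 0xf2c4
One's complement: ~0xf2c4
Checksum = 0x0d3b


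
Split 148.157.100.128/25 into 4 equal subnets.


New prefix = 25 + 2 = 27
Each subnet has 32 addresses
  148.157.100.128/27
  148.157.100.160/27
  148.157.100.192/27
  148.157.100.224/27
Subnets: 148.157.100.128/27, 148.157.100.160/27, 148.157.100.192/27, 148.157.100.224/27


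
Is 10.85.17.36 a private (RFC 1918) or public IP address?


RFC 1918 private ranges:
  10.0.0.0/8 (10.0.0.0 - 10.255.255.255)
  172.16.0.0/12 (172.16.0.0 - 172.31.255.255)
  192.168.0.0/16 (192.168.0.0 - 192.168.255.255)
Private (in 10.0.0.0/8)


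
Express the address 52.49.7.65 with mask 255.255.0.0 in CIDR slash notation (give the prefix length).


Binary: 11111111.11111111.00000000.00000000
Count leading 1s
Prefix: /16


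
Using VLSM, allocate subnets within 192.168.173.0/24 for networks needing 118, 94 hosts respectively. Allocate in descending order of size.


118 hosts -> /25 (126 usable): 192.168.173.0/25
94 hosts -> /25 (126 usable): 192.168.173.128/25
Allocation: 192.168.173.0/25 (118 hosts, 126 usable); 192.168.173.128/25 (94 hosts, 126 usable)


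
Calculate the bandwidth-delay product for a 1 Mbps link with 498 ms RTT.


BDP = bandwidth * RTT
= 1 Mbps * 498 ms
= 1 * 1e6 * 498 / 1000 bits
= 498000 bits
= 62250 bytes
= 60.791 KB
BDP = 498000 bits (62250 bytes)


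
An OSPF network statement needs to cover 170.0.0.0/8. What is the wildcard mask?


Subnet mask: 255.0.0.0
Wildcard = 255.255.255.255 - subnet mask
255 - 255 = 0
255 - 0 = 255
255 - 0 = 255
255 - 0 = 255
Wildcard: 0.255.255.255


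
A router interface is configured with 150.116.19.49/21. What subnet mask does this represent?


/21 means 21 network bits, 11 host bits
Binary: 11111111111111111111100000000000
Mask: 255.255.248.0


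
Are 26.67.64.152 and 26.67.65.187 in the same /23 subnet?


Mask: 255.255.254.0
26.67.64.152 AND mask = 26.67.64.0
26.67.65.187 AND mask = 26.67.64.0
Yes, same subnet (26.67.64.0)


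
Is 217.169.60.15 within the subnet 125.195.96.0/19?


Subnet network: 125.195.96.0
Test IP AND mask: 217.169.32.0
No, 217.169.60.15 is not in 125.195.96.0/19


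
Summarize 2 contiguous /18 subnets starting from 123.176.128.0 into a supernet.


Original prefix: /18
Number of subnets: 2 = 2^1
New prefix = 18 - 1 = 17
Supernet: 123.176.128.0/17


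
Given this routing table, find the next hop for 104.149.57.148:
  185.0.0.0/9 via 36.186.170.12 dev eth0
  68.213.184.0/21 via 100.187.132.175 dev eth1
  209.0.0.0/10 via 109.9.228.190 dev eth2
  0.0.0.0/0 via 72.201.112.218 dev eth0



Longest prefix match for 104.149.57.148:
  /9 185.0.0.0: no
  /21 68.213.184.0: no
  /10 209.0.0.0: no
  /0 0.0.0.0: MATCH
Selected: next-hop 72.201.112.218 via eth0 (matched /0)


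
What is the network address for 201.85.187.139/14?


IP:   11001001.01010101.10111011.10001011
Mask: 11111111.11111100.00000000.00000000
AND operation:
Net:  11001001.01010100.00000000.00000000
Network: 201.84.0.0/14


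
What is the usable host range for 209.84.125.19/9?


Network: 209.0.0.0
Broadcast: 209.127.255.255
First usable = network + 1
Last usable = broadcast - 1
Range: 209.0.0.1 to 209.127.255.254


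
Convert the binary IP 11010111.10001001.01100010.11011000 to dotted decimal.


11010111 = 215
10001001 = 137
01100010 = 98
11011000 = 216
IP: 215.137.98.216


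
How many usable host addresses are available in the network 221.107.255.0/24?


Host bits = 32 - 24 = 8
Total addresses = 2^8 = 256
Usable = total - 2 (network and broadcast)
Usable hosts: 254


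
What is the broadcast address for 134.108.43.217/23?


Network: 134.108.42.0/23
Host bits = 9
Set all host bits to 1:
Broadcast: 134.108.43.255


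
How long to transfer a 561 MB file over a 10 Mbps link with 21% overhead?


Effective throughput = 10 * (1 - 21/100) = 7.9 Mbps
File size in Mb = 561 * 8 = 4488 Mb
Time = 4488 / 7.9
Time = 568.1013 seconds


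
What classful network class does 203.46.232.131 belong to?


First octet: 203
Binary: 11001011
110xxxxx -> Class C (192-223)
Class C, default mask 255.255.255.0 (/24)


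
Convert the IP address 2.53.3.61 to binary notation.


2 = 00000010
53 = 00110101
3 = 00000011
61 = 00111101
Binary: 00000010.00110101.00000011.00111101


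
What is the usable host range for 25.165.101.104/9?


Network: 25.128.0.0
Broadcast: 25.255.255.255
First usable = network + 1
Last usable = broadcast - 1
Range: 25.128.0.1 to 25.255.255.254


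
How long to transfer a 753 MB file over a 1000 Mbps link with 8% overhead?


Effective throughput = 1000 * (1 - 8/100) = 920 Mbps
File size in Mb = 753 * 8 = 6024 Mb
Time = 6024 / 920
Time = 6.5478 seconds


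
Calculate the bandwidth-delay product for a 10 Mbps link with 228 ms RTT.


BDP = bandwidth * RTT
= 10 Mbps * 228 ms
= 10 * 1e6 * 228 / 1000 bits
= 2280000 bits
= 285000 bytes
= 278.3203 KB
BDP = 2280000 bits (285000 bytes)


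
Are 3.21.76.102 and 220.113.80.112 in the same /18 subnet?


Mask: 255.255.192.0
3.21.76.102 AND mask = 3.21.64.0
220.113.80.112 AND mask = 220.113.64.0
No, different subnets (3.21.64.0 vs 220.113.64.0)


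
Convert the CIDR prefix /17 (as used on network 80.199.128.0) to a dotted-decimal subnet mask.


/17 means 17 network bits, 15 host bits
Binary: 11111111111111111000000000000000
Mask: 255.255.128.0


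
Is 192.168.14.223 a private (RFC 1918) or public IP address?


RFC 1918 private ranges:
  10.0.0.0/8 (10.0.0.0 - 10.255.255.255)
  172.16.0.0/12 (172.16.0.0 - 172.31.255.255)
  192.168.0.0/16 (192.168.0.0 - 192.168.255.255)
Private (in 192.168.0.0/16)


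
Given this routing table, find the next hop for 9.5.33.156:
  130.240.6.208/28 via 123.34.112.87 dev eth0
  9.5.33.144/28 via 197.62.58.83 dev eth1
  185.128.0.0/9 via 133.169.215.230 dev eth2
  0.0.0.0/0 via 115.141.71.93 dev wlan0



Longest prefix match for 9.5.33.156:
  /28 130.240.6.208: no
  /28 9.5.33.144: MATCH
  /9 185.128.0.0: no
  /0 0.0.0.0: MATCH
Selected: next-hop 197.62.58.83 via eth1 (matched /28)


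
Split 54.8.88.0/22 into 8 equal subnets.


New prefix = 22 + 3 = 25
Each subnet has 128 addresses
  54.8.88.0/25
  54.8.88.128/25
  54.8.89.0/25
  54.8.89.128/25
  54.8.90.0/25
  54.8.90.128/25
  54.8.91.0/25
  54.8.91.128/25
Subnets: 54.8.88.0/25, 54.8.88.128/25, 54.8.89.0/25, 54.8.89.128/25, 54.8.90.0/25, 54.8.90.128/25, 54.8.91.0/25, 54.8.91.128/25


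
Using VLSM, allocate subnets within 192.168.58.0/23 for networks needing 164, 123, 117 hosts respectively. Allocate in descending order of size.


164 hosts -> /24 (254 usable): 192.168.58.0/24
123 hosts -> /25 (126 usable): 192.168.59.0/25
117 hosts -> /25 (126 usable): 192.168.59.128/25
Allocation: 192.168.58.0/24 (164 hosts, 254 usable); 192.168.59.0/25 (123 hosts, 126 usable); 192.168.59.128/25 (117 hosts, 126 usable)


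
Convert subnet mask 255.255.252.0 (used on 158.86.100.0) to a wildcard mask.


Subnet mask: 255.255.252.0
Wildcard = 255.255.255.255 - subnet mask
255 - 255 = 0
255 - 255 = 0
255 - 252 = 3
255 - 0 = 255
Wildcard: 0.0.3.255


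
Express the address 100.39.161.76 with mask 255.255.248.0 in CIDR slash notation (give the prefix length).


Binary: 11111111.11111111.11111000.00000000
Count leading 1s
Prefix: /21


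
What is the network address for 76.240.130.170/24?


IP:   01001100.11110000.10000010.10101010
Mask: 11111111.11111111.11111111.00000000
AND operation:
Net:  01001100.11110000.10000010.00000000
Network: 76.240.130.0/24


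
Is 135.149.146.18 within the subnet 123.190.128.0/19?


Subnet network: 123.190.128.0
Test IP AND mask: 135.149.128.0
No, 135.149.146.18 is not in 123.190.128.0/19


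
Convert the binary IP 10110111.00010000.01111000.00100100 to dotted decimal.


10110111 = 183
00010000 = 16
01111000 = 120
00100100 = 36
IP: 183.16.120.36


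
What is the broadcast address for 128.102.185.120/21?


Network: 128.102.184.0/21
Host bits = 11
Set all host bits to 1:
Broadcast: 128.102.191.255


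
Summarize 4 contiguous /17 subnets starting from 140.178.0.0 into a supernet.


Original prefix: /17
Number of subnets: 4 = 2^2
New prefix = 17 - 2 = 15
Supernet: 140.178.0.0/15


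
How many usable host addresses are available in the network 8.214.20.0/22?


Host bits = 32 - 22 = 10
Total addresses = 2^10 = 1024
Usable = total - 2 (network and broadcast)
Usable hosts: 1022


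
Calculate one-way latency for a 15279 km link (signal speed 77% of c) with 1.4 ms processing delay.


Speed = 0.77 * 3e5 km/s = 231000 km/s
Propagation delay = 15279 / 231000 = 0.0661 s = 66.1429 ms
Processing delay = 1.4 ms
Total one-way latency = 67.5429 ms


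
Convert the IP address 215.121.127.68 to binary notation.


215 = 11010111
121 = 01111001
127 = 01111111
68 = 01000100
Binary: 11010111.01111001.01111111.01000100


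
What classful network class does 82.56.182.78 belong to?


First octet: 82
Binary: 01010010
0xxxxxxx -> Class A (1-126)
Class A, default mask 255.0.0.0 (/8)


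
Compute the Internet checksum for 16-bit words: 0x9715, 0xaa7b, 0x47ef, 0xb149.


Sum all words (with carry folding):
+ 0x9715 = 0x9715
+ 0xaa7b = 0x4191
+ 0x47ef = 0x8980
+ 0xb149 = 0x3aca
One's complement: ~0x3aca
Checksum = 0xc535


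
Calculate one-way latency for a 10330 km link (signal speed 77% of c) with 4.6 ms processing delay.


Speed = 0.77 * 3e5 km/s = 231000 km/s
Propagation delay = 10330 / 231000 = 0.0447 s = 44.7186 ms
Processing delay = 4.6 ms
Total one-way latency = 49.3186 ms


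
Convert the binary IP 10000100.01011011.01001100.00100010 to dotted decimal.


10000100 = 132
01011011 = 91
01001100 = 76
00100010 = 34
IP: 132.91.76.34


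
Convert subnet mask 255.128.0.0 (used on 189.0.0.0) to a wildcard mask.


Subnet mask: 255.128.0.0
Wildcard = 255.255.255.255 - subnet mask
255 - 255 = 0
255 - 128 = 127
255 - 0 = 255
255 - 0 = 255
Wildcard: 0.127.255.255


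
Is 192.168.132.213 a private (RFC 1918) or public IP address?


RFC 1918 private ranges:
  10.0.0.0/8 (10.0.0.0 - 10.255.255.255)
  172.16.0.0/12 (172.16.0.0 - 172.31.255.255)
  192.168.0.0/16 (192.168.0.0 - 192.168.255.255)
Private (in 192.168.0.0/16)


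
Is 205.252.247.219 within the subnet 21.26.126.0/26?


Subnet network: 21.26.126.0
Test IP AND mask: 205.252.247.192
No, 205.252.247.219 is not in 21.26.126.0/26


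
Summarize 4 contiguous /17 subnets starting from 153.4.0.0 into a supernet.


Original prefix: /17
Number of subnets: 4 = 2^2
New prefix = 17 - 2 = 15
Supernet: 153.4.0.0/15


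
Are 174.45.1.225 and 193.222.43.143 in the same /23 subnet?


Mask: 255.255.254.0
174.45.1.225 AND mask = 174.45.0.0
193.222.43.143 AND mask = 193.222.42.0
No, different subnets (174.45.0.0 vs 193.222.42.0)


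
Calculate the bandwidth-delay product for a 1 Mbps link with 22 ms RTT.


BDP = bandwidth * RTT
= 1 Mbps * 22 ms
= 1 * 1e6 * 22 / 1000 bits
= 22000 bits
= 2750 bytes
= 2.6855 KB
BDP = 22000 bits (2750 bytes)


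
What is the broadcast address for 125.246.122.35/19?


Network: 125.246.96.0/19
Host bits = 13
Set all host bits to 1:
Broadcast: 125.246.127.255


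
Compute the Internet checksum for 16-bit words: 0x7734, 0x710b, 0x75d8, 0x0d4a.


Sum all words (with carry folding):
+ 0x7734 = 0x7734
+ 0x710b = 0xe83f
+ 0x75d8 = 0x5e18
+ 0x0d4a = 0x6b62
One's complement: ~0x6b62
Checksum = 0x949d


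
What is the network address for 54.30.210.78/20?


IP:   00110110.00011110.11010010.01001110
Mask: 11111111.11111111.11110000.00000000
AND operation:
Net:  00110110.00011110.11010000.00000000
Network: 54.30.208.0/20


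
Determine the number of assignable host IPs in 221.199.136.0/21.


Host bits = 32 - 21 = 11
Total addresses = 2^11 = 2048
Usable = total - 2 (network and broadcast)
Usable hosts: 2046


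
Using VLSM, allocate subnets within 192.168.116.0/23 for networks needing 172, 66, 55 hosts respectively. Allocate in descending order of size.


172 hosts -> /24 (254 usable): 192.168.116.0/24
66 hosts -> /25 (126 usable): 192.168.117.0/25
55 hosts -> /26 (62 usable): 192.168.117.128/26
Allocation: 192.168.116.0/24 (172 hosts, 254 usable); 192.168.117.0/25 (66 hosts, 126 usable); 192.168.117.128/26 (55 hosts, 62 usable)


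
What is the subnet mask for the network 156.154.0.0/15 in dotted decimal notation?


/15 means 15 network bits, 17 host bits
Binary: 11111111111111100000000000000000
Mask: 255.254.0.0


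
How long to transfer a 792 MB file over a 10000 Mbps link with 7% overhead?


Effective throughput = 10000 * (1 - 7/100) = 9300 Mbps
File size in Mb = 792 * 8 = 6336 Mb
Time = 6336 / 9300
Time = 0.6813 seconds


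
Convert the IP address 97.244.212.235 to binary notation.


97 = 01100001
244 = 11110100
212 = 11010100
235 = 11101011
Binary: 01100001.11110100.11010100.11101011


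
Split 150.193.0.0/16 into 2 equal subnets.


New prefix = 16 + 1 = 17
Each subnet has 32768 addresses
  150.193.0.0/17
  150.193.128.0/17
Subnets: 150.193.0.0/17, 150.193.128.0/17


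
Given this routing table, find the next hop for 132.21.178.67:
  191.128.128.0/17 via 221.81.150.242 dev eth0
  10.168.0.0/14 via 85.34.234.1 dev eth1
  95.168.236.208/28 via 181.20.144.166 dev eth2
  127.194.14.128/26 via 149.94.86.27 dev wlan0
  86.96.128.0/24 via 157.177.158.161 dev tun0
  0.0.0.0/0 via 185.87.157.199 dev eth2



Longest prefix match for 132.21.178.67:
  /17 191.128.128.0: no
  /14 10.168.0.0: no
  /28 95.168.236.208: no
  /26 127.194.14.128: no
  /24 86.96.128.0: no
  /0 0.0.0.0: MATCH
Selected: next-hop 185.87.157.199 via eth2 (matched /0)


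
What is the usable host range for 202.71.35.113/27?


Network: 202.71.35.96
Broadcast: 202.71.35.127
First usable = network + 1
Last usable = broadcast - 1
Range: 202.71.35.97 to 202.71.35.126


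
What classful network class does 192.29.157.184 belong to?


First octet: 192
Binary: 11000000
110xxxxx -> Class C (192-223)
Class C, default mask 255.255.255.0 (/24)


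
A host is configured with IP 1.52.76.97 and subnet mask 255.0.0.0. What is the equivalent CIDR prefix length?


Binary: 11111111.00000000.00000000.00000000
Count leading 1s
Prefix: /8


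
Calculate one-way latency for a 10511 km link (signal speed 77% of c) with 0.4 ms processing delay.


Speed = 0.77 * 3e5 km/s = 231000 km/s
Propagation delay = 10511 / 231000 = 0.0455 s = 45.5022 ms
Processing delay = 0.4 ms
Total one-way latency = 45.9022 ms


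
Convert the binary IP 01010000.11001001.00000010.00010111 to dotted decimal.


01010000 = 80
11001001 = 201
00000010 = 2
00010111 = 23
IP: 80.201.2.23


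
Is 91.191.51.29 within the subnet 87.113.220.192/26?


Subnet network: 87.113.220.192
Test IP AND mask: 91.191.51.0
No, 91.191.51.29 is not in 87.113.220.192/26


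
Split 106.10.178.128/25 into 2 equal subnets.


New prefix = 25 + 1 = 26
Each subnet has 64 addresses
  106.10.178.128/26
  106.10.178.192/26
Subnets: 106.10.178.128/26, 106.10.178.192/26


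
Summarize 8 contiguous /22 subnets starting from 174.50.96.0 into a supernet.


Original prefix: /22
Number of subnets: 8 = 2^3
New prefix = 22 - 3 = 19
Supernet: 174.50.96.0/19


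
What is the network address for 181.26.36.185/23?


IP:   10110101.00011010.00100100.10111001
Mask: 11111111.11111111.11111110.00000000
AND operation:
Net:  10110101.00011010.00100100.00000000
Network: 181.26.36.0/23


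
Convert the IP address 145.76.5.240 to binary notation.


145 = 10010001
76 = 01001100
5 = 00000101
240 = 11110000
Binary: 10010001.01001100.00000101.11110000


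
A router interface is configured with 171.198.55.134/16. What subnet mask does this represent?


/16 means 16 network bits, 16 host bits
Binary: 11111111111111110000000000000000
Mask: 255.255.0.0


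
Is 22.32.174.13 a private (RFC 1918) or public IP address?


RFC 1918 private ranges:
  10.0.0.0/8 (10.0.0.0 - 10.255.255.255)
  172.16.0.0/12 (172.16.0.0 - 172.31.255.255)
  192.168.0.0/16 (192.168.0.0 - 192.168.255.255)
Public (not in any RFC 1918 range)


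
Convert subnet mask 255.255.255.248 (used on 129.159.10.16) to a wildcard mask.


Subnet mask: 255.255.255.248
Wildcard = 255.255.255.255 - subnet mask
255 - 255 = 0
255 - 255 = 0
255 - 255 = 0
255 - 248 = 7
Wildcard: 0.0.0.7


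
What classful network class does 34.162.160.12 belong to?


First octet: 34
Binary: 00100010
0xxxxxxx -> Class A (1-126)
Class A, default mask 255.0.0.0 (/8)


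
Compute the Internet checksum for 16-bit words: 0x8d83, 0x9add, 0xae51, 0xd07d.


Sum all words (with carry folding):
+ 0x8d83 = 0x8d83
+ 0x9add = 0x2861
+ 0xae51 = 0xd6b2
+ 0xd07d = 0xa730
One's complement: ~0xa730
Checksum = 0x58cf


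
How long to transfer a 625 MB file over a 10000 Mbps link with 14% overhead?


Effective throughput = 10000 * (1 - 14/100) = 8600 Mbps
File size in Mb = 625 * 8 = 5000 Mb
Time = 5000 / 8600
Time = 0.5814 seconds


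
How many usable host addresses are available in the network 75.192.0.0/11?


Host bits = 32 - 11 = 21
Total addresses = 2^21 = 2097152
Usable = total - 2 (network and broadcast)
Usable hosts: 2097150


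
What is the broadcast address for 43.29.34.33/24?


Network: 43.29.34.0/24
Host bits = 8
Set all host bits to 1:
Broadcast: 43.29.34.255


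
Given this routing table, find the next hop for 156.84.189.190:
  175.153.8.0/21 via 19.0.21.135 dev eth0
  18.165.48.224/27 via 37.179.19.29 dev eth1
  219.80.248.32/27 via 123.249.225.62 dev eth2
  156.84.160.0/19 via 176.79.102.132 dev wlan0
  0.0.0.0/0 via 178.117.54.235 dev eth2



Longest prefix match for 156.84.189.190:
  /21 175.153.8.0: no
  /27 18.165.48.224: no
  /27 219.80.248.32: no
  /19 156.84.160.0: MATCH
  /0 0.0.0.0: MATCH
Selected: next-hop 176.79.102.132 via wlan0 (matched /19)


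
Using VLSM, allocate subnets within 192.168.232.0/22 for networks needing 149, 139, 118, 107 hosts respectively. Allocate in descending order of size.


149 hosts -> /24 (254 usable): 192.168.232.0/24
139 hosts -> /24 (254 usable): 192.168.233.0/24
118 hosts -> /25 (126 usable): 192.168.234.0/25
107 hosts -> /25 (126 usable): 192.168.234.128/25
Allocation: 192.168.232.0/24 (149 hosts, 254 usable); 192.168.233.0/24 (139 hosts, 254 usable); 192.168.234.0/25 (118 hosts, 126 usable); 192.168.234.128/25 (107 hosts, 126 usable)


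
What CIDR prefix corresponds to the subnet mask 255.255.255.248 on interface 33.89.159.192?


Binary: 11111111.11111111.11111111.11111000
Count leading 1s
Prefix: /29


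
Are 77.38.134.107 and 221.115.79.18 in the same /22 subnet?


Mask: 255.255.252.0
77.38.134.107 AND mask = 77.38.132.0
221.115.79.18 AND mask = 221.115.76.0
No, different subnets (77.38.132.0 vs 221.115.76.0)


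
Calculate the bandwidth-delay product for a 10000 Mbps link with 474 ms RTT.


BDP = bandwidth * RTT
= 10000 Mbps * 474 ms
= 10000 * 1e6 * 474 / 1000 bits
= 4740000000 bits
= 592500000 bytes
= 578613.2812 KB
BDP = 4740000000 bits (592500000 bytes)


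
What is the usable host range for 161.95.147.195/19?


Network: 161.95.128.0
Broadcast: 161.95.159.255
First usable = network + 1
Last usable = broadcast - 1
Range: 161.95.128.1 to 161.95.159.254


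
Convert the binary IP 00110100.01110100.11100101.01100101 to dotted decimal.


00110100 = 52
01110100 = 116
11100101 = 229
01100101 = 101
IP: 52.116.229.101


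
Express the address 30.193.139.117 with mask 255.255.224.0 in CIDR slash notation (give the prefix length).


Binary: 11111111.11111111.11100000.00000000
Count leading 1s
Prefix: /19


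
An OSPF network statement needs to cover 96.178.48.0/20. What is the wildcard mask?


Subnet mask: 255.255.240.0
Wildcard = 255.255.255.255 - subnet mask
255 - 255 = 0
255 - 255 = 0
255 - 240 = 15
255 - 0 = 255
Wildcard: 0.0.15.255


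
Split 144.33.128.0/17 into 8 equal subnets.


New prefix = 17 + 3 = 20
Each subnet has 4096 addresses
  144.33.128.0/20
  144.33.144.0/20
  144.33.160.0/20
  144.33.176.0/20
  144.33.192.0/20
  144.33.208.0/20
  144.33.224.0/20
  144.33.240.0/20
Subnets: 144.33.128.0/20, 144.33.144.0/20, 144.33.160.0/20, 144.33.176.0/20, 144.33.192.0/20, 144.33.208.0/20, 144.33.224.0/20, 144.33.240.0/20


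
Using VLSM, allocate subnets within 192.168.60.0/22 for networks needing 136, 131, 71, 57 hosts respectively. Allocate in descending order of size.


136 hosts -> /24 (254 usable): 192.168.60.0/24
131 hosts -> /24 (254 usable): 192.168.61.0/24
71 hosts -> /25 (126 usable): 192.168.62.0/25
57 hosts -> /26 (62 usable): 192.168.62.128/26
Allocation: 192.168.60.0/24 (136 hosts, 254 usable); 192.168.61.0/24 (131 hosts, 254 usable); 192.168.62.0/25 (71 hosts, 126 usable); 192.168.62.128/26 (57 hosts, 62 usable)


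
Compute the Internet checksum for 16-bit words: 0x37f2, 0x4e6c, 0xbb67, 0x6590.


Sum all words (with carry folding):
+ 0x37f2 = 0x37f2
+ 0x4e6c = 0x865e
+ 0xbb67 = 0x41c6
+ 0x6590 = 0xa756
One's complement: ~0xa756
Checksum = 0x58a9


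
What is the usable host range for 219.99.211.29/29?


Network: 219.99.211.24
Broadcast: 219.99.211.31
First usable = network + 1
Last usable = broadcast - 1
Range: 219.99.211.25 to 219.99.211.30


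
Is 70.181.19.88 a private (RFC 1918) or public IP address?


RFC 1918 private ranges:
  10.0.0.0/8 (10.0.0.0 - 10.255.255.255)
  172.16.0.0/12 (172.16.0.0 - 172.31.255.255)
  192.168.0.0/16 (192.168.0.0 - 192.168.255.255)
Public (not in any RFC 1918 range)


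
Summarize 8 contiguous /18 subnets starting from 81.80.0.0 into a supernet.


Original prefix: /18
Number of subnets: 8 = 2^3
New prefix = 18 - 3 = 15
Supernet: 81.80.0.0/15


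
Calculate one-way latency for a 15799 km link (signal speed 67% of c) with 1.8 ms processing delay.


Speed = 0.67 * 3e5 km/s = 201000 km/s
Propagation delay = 15799 / 201000 = 0.0786 s = 78.602 ms
Processing delay = 1.8 ms
Total one-way latency = 80.402 ms


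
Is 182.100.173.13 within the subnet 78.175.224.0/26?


Subnet network: 78.175.224.0
Test IP AND mask: 182.100.173.0
No, 182.100.173.13 is not in 78.175.224.0/26


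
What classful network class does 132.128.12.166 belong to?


First octet: 132
Binary: 10000100
10xxxxxx -> Class B (128-191)
Class B, default mask 255.255.0.0 (/16)


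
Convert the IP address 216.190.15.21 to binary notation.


216 = 11011000
190 = 10111110
15 = 00001111
21 = 00010101
Binary: 11011000.10111110.00001111.00010101


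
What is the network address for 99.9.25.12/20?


IP:   01100011.00001001.00011001.00001100
Mask: 11111111.11111111.11110000.00000000
AND operation:
Net:  01100011.00001001.00010000.00000000
Network: 99.9.16.0/20


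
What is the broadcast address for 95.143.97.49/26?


Network: 95.143.97.0/26
Host bits = 6
Set all host bits to 1:
Broadcast: 95.143.97.63


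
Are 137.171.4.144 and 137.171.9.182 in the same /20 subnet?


Mask: 255.255.240.0
137.171.4.144 AND mask = 137.171.0.0
137.171.9.182 AND mask = 137.171.0.0
Yes, same subnet (137.171.0.0)


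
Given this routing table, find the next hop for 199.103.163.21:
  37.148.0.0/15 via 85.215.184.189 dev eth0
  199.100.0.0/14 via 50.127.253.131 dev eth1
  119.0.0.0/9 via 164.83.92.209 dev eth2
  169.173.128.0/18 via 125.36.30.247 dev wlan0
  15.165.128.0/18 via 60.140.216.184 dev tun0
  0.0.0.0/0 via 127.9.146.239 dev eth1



Longest prefix match for 199.103.163.21:
  /15 37.148.0.0: no
  /14 199.100.0.0: MATCH
  /9 119.0.0.0: no
  /18 169.173.128.0: no
  /18 15.165.128.0: no
  /0 0.0.0.0: MATCH
Selected: next-hop 50.127.253.131 via eth1 (matched /14)


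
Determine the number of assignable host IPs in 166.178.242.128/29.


Host bits = 32 - 29 = 3
Total addresses = 2^3 = 8
Usable = total - 2 (network and broadcast)
Usable hosts: 6


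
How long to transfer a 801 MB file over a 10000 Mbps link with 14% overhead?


Effective throughput = 10000 * (1 - 14/100) = 8600 Mbps
File size in Mb = 801 * 8 = 6408 Mb
Time = 6408 / 8600
Time = 0.7451 seconds


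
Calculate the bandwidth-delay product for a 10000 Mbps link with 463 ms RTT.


BDP = bandwidth * RTT
= 10000 Mbps * 463 ms
= 10000 * 1e6 * 463 / 1000 bits
= 4630000000 bits
= 578750000 bytes
= 565185.5469 KB
BDP = 4630000000 bits (578750000 bytes)


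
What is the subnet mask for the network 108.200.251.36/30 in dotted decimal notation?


/30 means 30 network bits, 2 host bits
Binary: 11111111111111111111111111111100
Mask: 255.255.255.252


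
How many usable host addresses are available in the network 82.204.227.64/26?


Host bits = 32 - 26 = 6
Total addresses = 2^6 = 64
Usable = total - 2 (network and broadcast)
Usable hosts: 62


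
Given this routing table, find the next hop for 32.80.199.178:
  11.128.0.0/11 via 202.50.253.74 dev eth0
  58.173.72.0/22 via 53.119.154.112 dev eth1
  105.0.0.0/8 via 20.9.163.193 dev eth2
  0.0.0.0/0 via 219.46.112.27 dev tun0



Longest prefix match for 32.80.199.178:
  /11 11.128.0.0: no
  /22 58.173.72.0: no
  /8 105.0.0.0: no
  /0 0.0.0.0: MATCH
Selected: next-hop 219.46.112.27 via tun0 (matched /0)


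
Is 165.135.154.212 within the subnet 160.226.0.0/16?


Subnet network: 160.226.0.0
Test IP AND mask: 165.135.0.0
No, 165.135.154.212 is not in 160.226.0.0/16


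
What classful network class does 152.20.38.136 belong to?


First octet: 152
Binary: 10011000
10xxxxxx -> Class B (128-191)
Class B, default mask 255.255.0.0 (/16)


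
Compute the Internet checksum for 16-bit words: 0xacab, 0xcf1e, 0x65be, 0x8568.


Sum all words (with carry folding):
+ 0xacab = 0xacab
+ 0xcf1e = 0x7bca
+ 0x65be = 0xe188
+ 0x8568 = 0x66f1
One's complement: ~0x66f1
Checksum = 0x990e


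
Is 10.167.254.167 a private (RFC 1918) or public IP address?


RFC 1918 private ranges:
  10.0.0.0/8 (10.0.0.0 - 10.255.255.255)
  172.16.0.0/12 (172.16.0.0 - 172.31.255.255)
  192.168.0.0/16 (192.168.0.0 - 192.168.255.255)
Private (in 10.0.0.0/8)


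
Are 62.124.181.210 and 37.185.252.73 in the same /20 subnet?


Mask: 255.255.240.0
62.124.181.210 AND mask = 62.124.176.0
37.185.252.73 AND mask = 37.185.240.0
No, different subnets (62.124.176.0 vs 37.185.240.0)


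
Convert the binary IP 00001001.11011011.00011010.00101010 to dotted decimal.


00001001 = 9
11011011 = 219
00011010 = 26
00101010 = 42
IP: 9.219.26.42


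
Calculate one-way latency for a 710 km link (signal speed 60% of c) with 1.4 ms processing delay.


Speed = 0.6 * 3e5 km/s = 180000 km/s
Propagation delay = 710 / 180000 = 0.0039 s = 3.9444 ms
Processing delay = 1.4 ms
Total one-way latency = 5.3444 ms


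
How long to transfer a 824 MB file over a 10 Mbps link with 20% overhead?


Effective throughput = 10 * (1 - 20/100) = 8 Mbps
File size in Mb = 824 * 8 = 6592 Mb
Time = 6592 / 8
Time = 824 seconds


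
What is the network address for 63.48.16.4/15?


IP:   00111111.00110000.00010000.00000100
Mask: 11111111.11111110.00000000.00000000
AND operation:
Net:  00111111.00110000.00000000.00000000
Network: 63.48.0.0/15


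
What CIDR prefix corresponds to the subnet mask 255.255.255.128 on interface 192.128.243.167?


Binary: 11111111.11111111.11111111.10000000
Count leading 1s
Prefix: /25


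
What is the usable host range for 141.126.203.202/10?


Network: 141.64.0.0
Broadcast: 141.127.255.255
First usable = network + 1
Last usable = broadcast - 1
Range: 141.64.0.1 to 141.127.255.254


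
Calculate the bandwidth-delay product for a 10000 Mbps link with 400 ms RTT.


BDP = bandwidth * RTT
= 10000 Mbps * 400 ms
= 10000 * 1e6 * 400 / 1000 bits
= 4000000000 bits
= 500000000 bytes
= 488281.25 KB
BDP = 4000000000 bits (500000000 bytes)


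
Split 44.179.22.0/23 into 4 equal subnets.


New prefix = 23 + 2 = 25
Each subnet has 128 addresses
  44.179.22.0/25
  44.179.22.128/25
  44.179.23.0/25
  44.179.23.128/25
Subnets: 44.179.22.0/25, 44.179.22.128/25, 44.179.23.0/25, 44.179.23.128/25


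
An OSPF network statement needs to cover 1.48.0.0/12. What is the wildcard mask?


Subnet mask: 255.240.0.0
Wildcard = 255.255.255.255 - subnet mask
255 - 255 = 0
255 - 240 = 15
255 - 0 = 255
255 - 0 = 255
Wildcard: 0.15.255.255


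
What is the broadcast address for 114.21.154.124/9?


Network: 114.0.0.0/9
Host bits = 23
Set all host bits to 1:
Broadcast: 114.127.255.255


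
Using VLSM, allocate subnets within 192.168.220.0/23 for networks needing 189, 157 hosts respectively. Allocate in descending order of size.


189 hosts -> /24 (254 usable): 192.168.220.0/24
157 hosts -> /24 (254 usable): 192.168.221.0/24
Allocation: 192.168.220.0/24 (189 hosts, 254 usable); 192.168.221.0/24 (157 hosts, 254 usable)


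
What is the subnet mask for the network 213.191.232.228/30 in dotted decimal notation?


/30 means 30 network bits, 2 host bits
Binary: 11111111111111111111111111111100
Mask: 255.255.255.252


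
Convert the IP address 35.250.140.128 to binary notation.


35 = 00100011
250 = 11111010
140 = 10001100
128 = 10000000
Binary: 00100011.11111010.10001100.10000000


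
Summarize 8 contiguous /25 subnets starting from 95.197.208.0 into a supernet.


Original prefix: /25
Number of subnets: 8 = 2^3
New prefix = 25 - 3 = 22
Supernet: 95.197.208.0/22


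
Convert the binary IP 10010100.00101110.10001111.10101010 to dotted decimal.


10010100 = 148
00101110 = 46
10001111 = 143
10101010 = 170
IP: 148.46.143.170


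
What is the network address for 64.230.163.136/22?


IP:   01000000.11100110.10100011.10001000
Mask: 11111111.11111111.11111100.00000000
AND operation:
Net:  01000000.11100110.10100000.00000000
Network: 64.230.160.0/22


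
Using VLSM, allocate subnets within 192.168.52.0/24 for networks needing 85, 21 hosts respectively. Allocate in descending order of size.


85 hosts -> /25 (126 usable): 192.168.52.0/25
21 hosts -> /27 (30 usable): 192.168.52.128/27
Allocation: 192.168.52.0/25 (85 hosts, 126 usable); 192.168.52.128/27 (21 hosts, 30 usable)


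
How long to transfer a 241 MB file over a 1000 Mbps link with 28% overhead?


Effective throughput = 1000 * (1 - 28/100) = 720 Mbps
File size in Mb = 241 * 8 = 1928 Mb
Time = 1928 / 720
Time = 2.6778 seconds


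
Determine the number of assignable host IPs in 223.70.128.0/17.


Host bits = 32 - 17 = 15
Total addresses = 2^15 = 32768
Usable = total - 2 (network and broadcast)
Usable hosts: 32766


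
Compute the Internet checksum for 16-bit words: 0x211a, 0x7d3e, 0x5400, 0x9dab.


Sum all words (with carry folding):
+ 0x211a = 0x211a
+ 0x7d3e = 0x9e58
+ 0x5400 = 0xf258
+ 0x9dab = 0x9004
One's complement: ~0x9004
Checksum = 0x6ffb


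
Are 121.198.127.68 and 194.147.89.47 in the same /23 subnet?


Mask: 255.255.254.0
121.198.127.68 AND mask = 121.198.126.0
194.147.89.47 AND mask = 194.147.88.0
No, different subnets (121.198.126.0 vs 194.147.88.0)


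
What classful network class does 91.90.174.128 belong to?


First octet: 91
Binary: 01011011
0xxxxxxx -> Class A (1-126)
Class A, default mask 255.0.0.0 (/8)


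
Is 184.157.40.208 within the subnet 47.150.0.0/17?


Subnet network: 47.150.0.0
Test IP AND mask: 184.157.0.0
No, 184.157.40.208 is not in 47.150.0.0/17


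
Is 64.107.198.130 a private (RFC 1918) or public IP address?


RFC 1918 private ranges:
  10.0.0.0/8 (10.0.0.0 - 10.255.255.255)
  172.16.0.0/12 (172.16.0.0 - 172.31.255.255)
  192.168.0.0/16 (192.168.0.0 - 192.168.255.255)
Public (not in any RFC 1918 range)


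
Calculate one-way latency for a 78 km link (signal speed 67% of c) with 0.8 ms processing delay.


Speed = 0.67 * 3e5 km/s = 201000 km/s
Propagation delay = 78 / 201000 = 0.0004 s = 0.3881 ms
Processing delay = 0.8 ms
Total one-way latency = 1.1881 ms


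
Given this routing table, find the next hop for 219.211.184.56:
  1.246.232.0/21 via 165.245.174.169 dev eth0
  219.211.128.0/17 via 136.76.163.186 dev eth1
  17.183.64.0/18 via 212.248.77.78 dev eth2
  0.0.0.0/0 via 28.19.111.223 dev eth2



Longest prefix match for 219.211.184.56:
  /21 1.246.232.0: no
  /17 219.211.128.0: MATCH
  /18 17.183.64.0: no
  /0 0.0.0.0: MATCH
Selected: next-hop 136.76.163.186 via eth1 (matched /17)


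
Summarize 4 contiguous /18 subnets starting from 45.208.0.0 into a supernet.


Original prefix: /18
Number of subnets: 4 = 2^2
New prefix = 18 - 2 = 16
Supernet: 45.208.0.0/16


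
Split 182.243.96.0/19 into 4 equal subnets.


New prefix = 19 + 2 = 21
Each subnet has 2048 addresses
  182.243.96.0/21
  182.243.104.0/21
  182.243.112.0/21
  182.243.120.0/21
Subnets: 182.243.96.0/21, 182.243.104.0/21, 182.243.112.0/21, 182.243.120.0/21


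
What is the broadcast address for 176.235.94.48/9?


Network: 176.128.0.0/9
Host bits = 23
Set all host bits to 1:
Broadcast: 176.255.255.255


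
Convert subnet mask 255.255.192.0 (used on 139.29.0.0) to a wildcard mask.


Subnet mask: 255.255.192.0
Wildcard = 255.255.255.255 - subnet mask
255 - 255 = 0
255 - 255 = 0
255 - 192 = 63
255 - 0 = 255
Wildcard: 0.0.63.255


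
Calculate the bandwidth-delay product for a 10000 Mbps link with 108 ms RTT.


BDP = bandwidth * RTT
= 10000 Mbps * 108 ms
= 10000 * 1e6 * 108 / 1000 bits
= 1080000000 bits
= 135000000 bytes
= 131835.9375 KB
BDP = 1080000000 bits (135000000 bytes)


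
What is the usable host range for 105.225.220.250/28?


Network: 105.225.220.240
Broadcast: 105.225.220.255
First usable = network + 1
Last usable = broadcast - 1
Range: 105.225.220.241 to 105.225.220.254


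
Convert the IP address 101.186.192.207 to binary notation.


101 = 01100101
186 = 10111010
192 = 11000000
207 = 11001111
Binary: 01100101.10111010.11000000.11001111


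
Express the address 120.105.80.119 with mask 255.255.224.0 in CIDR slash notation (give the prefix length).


Binary: 11111111.11111111.11100000.00000000
Count leading 1s
Prefix: /19


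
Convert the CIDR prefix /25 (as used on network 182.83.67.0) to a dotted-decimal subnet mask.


/25 means 25 network bits, 7 host bits
Binary: 11111111111111111111111110000000
Mask: 255.255.255.128


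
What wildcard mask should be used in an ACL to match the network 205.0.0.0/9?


Subnet mask: 255.128.0.0
Wildcard = 255.255.255.255 - subnet mask
255 - 255 = 0
255 - 128 = 127
255 - 0 = 255
255 - 0 = 255
Wildcard: 0.127.255.255


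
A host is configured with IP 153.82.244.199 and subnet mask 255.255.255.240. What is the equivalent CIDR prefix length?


Binary: 11111111.11111111.11111111.11110000
Count leading 1s
Prefix: /28


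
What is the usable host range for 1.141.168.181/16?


Network: 1.141.0.0
Broadcast: 1.141.255.255
First usable = network + 1
Last usable = broadcast - 1
Range: 1.141.0.1 to 1.141.255.254


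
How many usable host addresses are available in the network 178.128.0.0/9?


Host bits = 32 - 9 = 23
Total addresses = 2^23 = 8388608
Usable = total - 2 (network and broadcast)
Usable hosts: 8388606


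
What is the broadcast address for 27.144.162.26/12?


Network: 27.144.0.0/12
Host bits = 20
Set all host bits to 1:
Broadcast: 27.159.255.255
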